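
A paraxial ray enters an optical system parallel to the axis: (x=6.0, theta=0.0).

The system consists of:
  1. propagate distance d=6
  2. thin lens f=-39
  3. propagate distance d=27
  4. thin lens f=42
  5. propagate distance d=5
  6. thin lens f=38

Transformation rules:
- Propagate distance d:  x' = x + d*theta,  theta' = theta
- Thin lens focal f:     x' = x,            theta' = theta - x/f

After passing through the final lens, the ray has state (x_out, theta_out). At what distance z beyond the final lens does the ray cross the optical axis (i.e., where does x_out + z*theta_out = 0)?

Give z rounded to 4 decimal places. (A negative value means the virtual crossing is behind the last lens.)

Answer: 28.2761

Derivation:
Initial: x=6.0000 theta=0.0000
After 1 (propagate distance d=6): x=6.0000 theta=0.0000
After 2 (thin lens f=-39): x=6.0000 theta=2/13 (≈0.1538)
After 3 (propagate distance d=27): x=132/13 (≈10.1538) theta=2/13 (≈0.1538)
After 4 (thin lens f=42): x=132/13 (≈10.1538) theta=-8/91 (≈-0.0879)
After 5 (propagate distance d=5): x=68/7 (≈9.7143) theta=-8/91 (≈-0.0879)
After 6 (thin lens f=38): x=68/7 (≈9.7143) theta=-594/1729 (≈-0.3436)
z_focus = -x_out/theta_out = -(68/7)/(-594/1729) = 8398/297 ≈ 28.2761
Rounded to 4 decimal places: z = 28.2761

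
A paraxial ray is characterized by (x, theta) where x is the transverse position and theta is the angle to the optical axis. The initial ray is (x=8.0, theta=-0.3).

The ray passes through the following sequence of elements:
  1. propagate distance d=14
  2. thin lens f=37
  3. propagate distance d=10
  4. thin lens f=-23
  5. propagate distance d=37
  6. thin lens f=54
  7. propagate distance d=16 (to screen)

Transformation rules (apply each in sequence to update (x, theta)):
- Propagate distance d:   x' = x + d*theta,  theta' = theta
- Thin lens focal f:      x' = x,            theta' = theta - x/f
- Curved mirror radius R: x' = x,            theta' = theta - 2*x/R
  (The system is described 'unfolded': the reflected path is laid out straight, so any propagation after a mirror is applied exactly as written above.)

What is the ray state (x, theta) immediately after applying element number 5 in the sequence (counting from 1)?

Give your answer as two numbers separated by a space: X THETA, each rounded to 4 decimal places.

Initial: x=8.0000 theta=-0.3000
After 1 (propagate distance d=14): x=3.8000 theta=-0.3000
After 2 (thin lens f=37): x=3.8000 theta=-149/370 (≈-0.4027)
After 3 (propagate distance d=10): x=-42/185 (≈-0.2270) theta=-149/370 (≈-0.4027)
After 4 (thin lens f=-23): x=-42/185 (≈-0.2270) theta=-3511/8510 (≈-0.4126)
After 5 (propagate distance d=37): x=-131839/8510 (≈-15.4922) theta=-3511/8510 (≈-0.4126)
Rounded to 4 decimal places: x = -15.4922, theta = -0.4126

Answer: -15.4922 -0.4126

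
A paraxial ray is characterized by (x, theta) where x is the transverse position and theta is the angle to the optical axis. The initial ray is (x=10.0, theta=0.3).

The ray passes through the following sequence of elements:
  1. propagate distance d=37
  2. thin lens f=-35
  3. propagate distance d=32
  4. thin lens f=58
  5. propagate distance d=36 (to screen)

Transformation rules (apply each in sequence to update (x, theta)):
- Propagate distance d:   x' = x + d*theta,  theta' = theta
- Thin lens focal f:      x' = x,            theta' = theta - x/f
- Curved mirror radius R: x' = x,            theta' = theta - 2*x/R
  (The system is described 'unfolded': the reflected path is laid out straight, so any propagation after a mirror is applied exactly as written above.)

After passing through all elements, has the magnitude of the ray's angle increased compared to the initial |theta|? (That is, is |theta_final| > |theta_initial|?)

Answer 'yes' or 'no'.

Answer: no

Derivation:
Initial: x=10.0000 theta=0.3000
After 1 (propagate distance d=37): x=21.1000 theta=0.3000
After 2 (thin lens f=-35): x=21.1000 theta=158/175 (≈0.9029)
After 3 (propagate distance d=32): x=17497/350 (≈49.9914) theta=158/175 (≈0.9029)
After 4 (thin lens f=58): x=17497/350 (≈49.9914) theta=831/20300 (≈0.0409)
After 5 (propagate distance d=36 (to screen)): x=522371/10150 (≈51.4651) theta=831/20300 (≈0.0409)
|theta_initial|=0.3000 |theta_final|=831/20300 (≈0.0409) -> not increased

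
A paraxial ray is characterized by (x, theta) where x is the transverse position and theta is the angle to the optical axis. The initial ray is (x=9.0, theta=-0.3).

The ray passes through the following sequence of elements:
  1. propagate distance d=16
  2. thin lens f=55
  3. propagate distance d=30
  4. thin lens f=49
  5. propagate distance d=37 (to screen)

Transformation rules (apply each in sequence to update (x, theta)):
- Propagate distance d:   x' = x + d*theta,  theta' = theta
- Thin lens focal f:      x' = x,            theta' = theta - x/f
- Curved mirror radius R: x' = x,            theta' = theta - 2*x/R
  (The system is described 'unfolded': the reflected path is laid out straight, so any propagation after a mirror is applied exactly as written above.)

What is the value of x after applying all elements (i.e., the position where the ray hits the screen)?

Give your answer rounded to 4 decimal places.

Initial: x=9.0000 theta=-0.3000
After 1 (propagate distance d=16): x=4.2000 theta=-0.3000
After 2 (thin lens f=55): x=4.2000 theta=-207/550 (≈-0.3764)
After 3 (propagate distance d=30): x=-78/11 (≈-7.0909) theta=-207/550 (≈-0.3764)
After 4 (thin lens f=49): x=-78/11 (≈-7.0909) theta=-6243/26950 (≈-0.2317)
After 5 (propagate distance d=37 (to screen)): x=-422091/26950 (≈-15.6620) theta=-6243/26950 (≈-0.2317)
Rounded to 4 decimal places: x = -15.6620

Answer: -15.6620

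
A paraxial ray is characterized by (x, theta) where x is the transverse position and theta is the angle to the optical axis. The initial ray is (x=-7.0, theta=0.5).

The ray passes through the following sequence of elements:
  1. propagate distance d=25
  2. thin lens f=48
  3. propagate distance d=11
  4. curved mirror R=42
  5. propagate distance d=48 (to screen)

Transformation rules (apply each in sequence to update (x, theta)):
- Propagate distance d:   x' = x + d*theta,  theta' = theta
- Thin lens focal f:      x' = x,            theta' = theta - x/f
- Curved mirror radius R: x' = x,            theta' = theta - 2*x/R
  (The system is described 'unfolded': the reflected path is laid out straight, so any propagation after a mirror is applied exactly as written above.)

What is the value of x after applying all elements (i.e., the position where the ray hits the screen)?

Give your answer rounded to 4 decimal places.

Answer: 5.9777

Derivation:
Initial: x=-7.0000 theta=0.5000
After 1 (propagate distance d=25): x=5.5000 theta=0.5000
After 2 (thin lens f=48): x=5.5000 theta=37/96 (≈0.3854)
After 3 (propagate distance d=11): x=935/96 (≈9.7396) theta=37/96 (≈0.3854)
After 4 (curved mirror R=42): x=935/96 (≈9.7396) theta=-79/1008 (≈-0.0784)
After 5 (propagate distance d=48 (to screen)): x=1339/224 (≈5.9777) theta=-79/1008 (≈-0.0784)
Rounded to 4 decimal places: x = 5.9777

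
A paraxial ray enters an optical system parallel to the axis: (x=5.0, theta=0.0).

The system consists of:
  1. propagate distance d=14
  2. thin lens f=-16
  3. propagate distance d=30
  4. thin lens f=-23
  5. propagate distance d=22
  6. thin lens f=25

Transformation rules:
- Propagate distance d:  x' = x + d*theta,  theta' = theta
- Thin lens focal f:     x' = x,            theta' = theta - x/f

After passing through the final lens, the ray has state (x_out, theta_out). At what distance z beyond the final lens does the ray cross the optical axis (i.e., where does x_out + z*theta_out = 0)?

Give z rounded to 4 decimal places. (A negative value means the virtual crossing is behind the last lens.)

Answer: 75.6757

Derivation:
Initial: x=5.0000 theta=0.0000
After 1 (propagate distance d=14): x=5.0000 theta=0.0000
After 2 (thin lens f=-16): x=5.0000 theta=0.3125
After 3 (propagate distance d=30): x=14.3750 theta=0.3125
After 4 (thin lens f=-23): x=14.3750 theta=0.9375
After 5 (propagate distance d=22): x=35.0000 theta=0.9375
After 6 (thin lens f=25): x=35.0000 theta=-0.4625
z_focus = -x_out/theta_out = -(35.0000)/(-0.4625) = 2800/37 ≈ 75.6757
Rounded to 4 decimal places: z = 75.6757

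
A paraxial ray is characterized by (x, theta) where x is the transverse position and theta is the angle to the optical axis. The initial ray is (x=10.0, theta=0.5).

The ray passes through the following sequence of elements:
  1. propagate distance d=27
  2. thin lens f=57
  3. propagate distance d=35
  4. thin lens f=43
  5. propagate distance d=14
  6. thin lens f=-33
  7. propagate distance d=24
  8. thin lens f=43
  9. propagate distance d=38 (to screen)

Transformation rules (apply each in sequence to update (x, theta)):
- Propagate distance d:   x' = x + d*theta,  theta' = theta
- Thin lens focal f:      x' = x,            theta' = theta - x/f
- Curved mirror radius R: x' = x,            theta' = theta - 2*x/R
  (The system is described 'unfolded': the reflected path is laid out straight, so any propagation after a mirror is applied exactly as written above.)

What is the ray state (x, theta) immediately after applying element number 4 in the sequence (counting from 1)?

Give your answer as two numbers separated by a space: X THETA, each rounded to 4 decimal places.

Answer: 26.5702 -0.5302

Derivation:
Initial: x=10.0000 theta=0.5000
After 1 (propagate distance d=27): x=23.5000 theta=0.5000
After 2 (thin lens f=57): x=23.5000 theta=5/57 (≈0.0877)
After 3 (propagate distance d=35): x=3029/114 (≈26.5702) theta=5/57 (≈0.0877)
After 4 (thin lens f=43): x=3029/114 (≈26.5702) theta=-2599/4902 (≈-0.5302)
Rounded to 4 decimal places: x = 26.5702, theta = -0.5302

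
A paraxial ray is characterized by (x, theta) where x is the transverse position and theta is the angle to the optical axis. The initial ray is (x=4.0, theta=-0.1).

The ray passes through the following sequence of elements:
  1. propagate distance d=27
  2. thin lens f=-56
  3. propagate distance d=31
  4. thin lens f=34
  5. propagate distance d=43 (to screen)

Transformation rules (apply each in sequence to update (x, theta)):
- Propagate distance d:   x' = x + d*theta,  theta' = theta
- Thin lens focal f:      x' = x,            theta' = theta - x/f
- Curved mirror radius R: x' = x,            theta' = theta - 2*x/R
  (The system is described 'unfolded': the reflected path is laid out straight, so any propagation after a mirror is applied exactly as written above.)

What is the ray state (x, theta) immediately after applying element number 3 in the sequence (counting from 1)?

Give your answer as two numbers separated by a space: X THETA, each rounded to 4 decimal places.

Initial: x=4.0000 theta=-0.1000
After 1 (propagate distance d=27): x=1.3000 theta=-0.1000
After 2 (thin lens f=-56): x=1.3000 theta=-43/560 (≈-0.0768)
After 3 (propagate distance d=31): x=-121/112 (≈-1.0804) theta=-43/560 (≈-0.0768)
Rounded to 4 decimal places: x = -1.0804, theta = -0.0768

Answer: -1.0804 -0.0768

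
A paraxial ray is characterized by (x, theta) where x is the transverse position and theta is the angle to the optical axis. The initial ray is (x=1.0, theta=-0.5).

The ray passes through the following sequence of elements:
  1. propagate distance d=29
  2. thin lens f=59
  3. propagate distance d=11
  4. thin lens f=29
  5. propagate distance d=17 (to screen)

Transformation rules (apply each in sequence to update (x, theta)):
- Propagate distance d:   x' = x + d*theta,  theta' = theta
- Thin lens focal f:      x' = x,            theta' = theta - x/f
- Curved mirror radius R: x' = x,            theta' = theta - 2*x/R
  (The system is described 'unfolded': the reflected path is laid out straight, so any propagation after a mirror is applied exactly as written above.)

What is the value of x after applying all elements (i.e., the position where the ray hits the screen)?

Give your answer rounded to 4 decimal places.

Answer: -11.4307

Derivation:
Initial: x=1.0000 theta=-0.5000
After 1 (propagate distance d=29): x=-13.5000 theta=-0.5000
After 2 (thin lens f=59): x=-13.5000 theta=-16/59 (≈-0.2712)
After 3 (propagate distance d=11): x=-1945/118 (≈-16.4831) theta=-16/59 (≈-0.2712)
After 4 (thin lens f=29): x=-1945/118 (≈-16.4831) theta=1017/3422 (≈0.2972)
After 5 (propagate distance d=17 (to screen)): x=-19558/1711 (≈-11.4307) theta=1017/3422 (≈0.2972)
Rounded to 4 decimal places: x = -11.4307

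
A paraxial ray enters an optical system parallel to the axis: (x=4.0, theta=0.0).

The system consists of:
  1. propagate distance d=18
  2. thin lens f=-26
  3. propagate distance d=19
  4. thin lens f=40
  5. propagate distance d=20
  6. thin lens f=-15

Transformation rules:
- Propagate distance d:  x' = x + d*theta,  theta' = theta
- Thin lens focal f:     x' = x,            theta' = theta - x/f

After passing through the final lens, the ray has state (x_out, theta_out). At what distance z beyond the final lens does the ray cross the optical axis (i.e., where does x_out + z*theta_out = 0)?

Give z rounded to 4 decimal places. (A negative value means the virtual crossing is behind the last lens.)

Initial: x=4.0000 theta=0.0000
After 1 (propagate distance d=18): x=4.0000 theta=0.0000
After 2 (thin lens f=-26): x=4.0000 theta=2/13 (≈0.1538)
After 3 (propagate distance d=19): x=90/13 (≈6.9231) theta=2/13 (≈0.1538)
After 4 (thin lens f=40): x=90/13 (≈6.9231) theta=-1/52 (≈-0.0192)
After 5 (propagate distance d=20): x=85/13 (≈6.5385) theta=-1/52 (≈-0.0192)
After 6 (thin lens f=-15): x=85/13 (≈6.5385) theta=5/12 (≈0.4167)
z_focus = -x_out/theta_out = -(85/13)/(5/12) = -204/13 ≈ -15.6923
Rounded to 4 decimal places: z = -15.6923

Answer: -15.6923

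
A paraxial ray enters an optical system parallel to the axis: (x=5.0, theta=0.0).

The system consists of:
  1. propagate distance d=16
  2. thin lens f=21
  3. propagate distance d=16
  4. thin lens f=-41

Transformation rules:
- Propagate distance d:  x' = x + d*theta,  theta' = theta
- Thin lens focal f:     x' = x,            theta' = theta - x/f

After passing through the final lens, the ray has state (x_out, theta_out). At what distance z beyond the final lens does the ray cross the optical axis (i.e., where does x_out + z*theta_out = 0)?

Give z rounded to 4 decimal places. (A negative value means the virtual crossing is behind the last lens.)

Answer: 5.6944

Derivation:
Initial: x=5.0000 theta=0.0000
After 1 (propagate distance d=16): x=5.0000 theta=0.0000
After 2 (thin lens f=21): x=5.0000 theta=-5/21 (≈-0.2381)
After 3 (propagate distance d=16): x=25/21 (≈1.1905) theta=-5/21 (≈-0.2381)
After 4 (thin lens f=-41): x=25/21 (≈1.1905) theta=-60/287 (≈-0.2091)
z_focus = -x_out/theta_out = -(25/21)/(-60/287) = 205/36 ≈ 5.6944
Rounded to 4 decimal places: z = 5.6944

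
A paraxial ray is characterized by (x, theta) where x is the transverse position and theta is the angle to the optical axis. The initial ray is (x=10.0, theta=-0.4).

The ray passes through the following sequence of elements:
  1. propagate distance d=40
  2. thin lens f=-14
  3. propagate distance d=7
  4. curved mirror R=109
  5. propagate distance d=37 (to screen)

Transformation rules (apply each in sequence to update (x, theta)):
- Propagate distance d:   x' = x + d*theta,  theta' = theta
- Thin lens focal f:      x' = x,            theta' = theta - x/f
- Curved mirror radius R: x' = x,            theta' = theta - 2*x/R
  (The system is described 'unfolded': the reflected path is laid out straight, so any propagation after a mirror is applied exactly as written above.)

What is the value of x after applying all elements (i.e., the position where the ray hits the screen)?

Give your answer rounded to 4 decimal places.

Initial: x=10.0000 theta=-0.4000
After 1 (propagate distance d=40): x=-6.0000 theta=-0.4000
After 2 (thin lens f=-14): x=-6.0000 theta=-29/35 (≈-0.8286)
After 3 (propagate distance d=7): x=-11.8000 theta=-29/35 (≈-0.8286)
After 4 (curved mirror R=109): x=-11.8000 theta=-467/763 (≈-0.6121)
After 5 (propagate distance d=37 (to screen)): x=-131412/3815 (≈-34.4461) theta=-467/763 (≈-0.6121)
Rounded to 4 decimal places: x = -34.4461

Answer: -34.4461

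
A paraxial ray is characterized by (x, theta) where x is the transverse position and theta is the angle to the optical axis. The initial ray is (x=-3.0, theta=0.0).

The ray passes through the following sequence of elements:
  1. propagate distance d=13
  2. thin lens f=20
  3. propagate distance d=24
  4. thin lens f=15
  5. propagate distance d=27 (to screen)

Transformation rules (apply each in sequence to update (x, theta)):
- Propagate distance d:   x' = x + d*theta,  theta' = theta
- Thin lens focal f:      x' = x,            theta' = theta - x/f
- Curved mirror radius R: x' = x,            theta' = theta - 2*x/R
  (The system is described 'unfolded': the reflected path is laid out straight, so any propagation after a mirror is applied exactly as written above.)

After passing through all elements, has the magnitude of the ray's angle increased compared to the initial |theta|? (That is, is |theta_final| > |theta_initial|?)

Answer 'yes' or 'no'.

Answer: yes

Derivation:
Initial: x=-3.0000 theta=0.0000
After 1 (propagate distance d=13): x=-3.0000 theta=0.0000
After 2 (thin lens f=20): x=-3.0000 theta=0.1500
After 3 (propagate distance d=24): x=0.6000 theta=0.1500
After 4 (thin lens f=15): x=0.6000 theta=0.1100
After 5 (propagate distance d=27 (to screen)): x=3.5700 theta=0.1100
|theta_initial|=0.0000 |theta_final|=0.1100 -> increased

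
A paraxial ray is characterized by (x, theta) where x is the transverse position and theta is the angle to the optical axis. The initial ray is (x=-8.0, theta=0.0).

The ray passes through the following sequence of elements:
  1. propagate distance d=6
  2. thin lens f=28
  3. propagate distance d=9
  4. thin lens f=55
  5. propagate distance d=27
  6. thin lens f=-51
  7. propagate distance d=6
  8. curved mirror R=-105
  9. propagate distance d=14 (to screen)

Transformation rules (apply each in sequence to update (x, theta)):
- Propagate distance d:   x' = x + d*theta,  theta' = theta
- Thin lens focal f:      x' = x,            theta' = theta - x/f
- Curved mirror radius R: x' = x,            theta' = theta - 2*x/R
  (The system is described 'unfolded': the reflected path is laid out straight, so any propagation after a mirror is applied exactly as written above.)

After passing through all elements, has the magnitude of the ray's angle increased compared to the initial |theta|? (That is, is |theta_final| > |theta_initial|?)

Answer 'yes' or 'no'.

Initial: x=-8.0000 theta=0.0000
After 1 (propagate distance d=6): x=-8.0000 theta=0.0000
After 2 (thin lens f=28): x=-8.0000 theta=2/7 (≈0.2857)
After 3 (propagate distance d=9): x=-38/7 (≈-5.4286) theta=2/7 (≈0.2857)
After 4 (thin lens f=55): x=-38/7 (≈-5.4286) theta=148/385 (≈0.3844)
After 5 (propagate distance d=27): x=1906/385 (≈4.9506) theta=148/385 (≈0.3844)
After 6 (thin lens f=-51): x=1906/385 (≈4.9506) theta=9454/19635 (≈0.4815)
After 7 (propagate distance d=6): x=1466/187 (≈7.8396) theta=9454/19635 (≈0.4815)
After 8 (curved mirror R=-105): x=1466/187 (≈7.8396) theta=1126/1785 (≈0.6308)
After 9 (propagate distance d=14 (to screen)): x=46762/2805 (≈16.6709) theta=1126/1785 (≈0.6308)
|theta_initial|=0.0000 |theta_final|=1126/1785 (≈0.6308) -> increased

Answer: yes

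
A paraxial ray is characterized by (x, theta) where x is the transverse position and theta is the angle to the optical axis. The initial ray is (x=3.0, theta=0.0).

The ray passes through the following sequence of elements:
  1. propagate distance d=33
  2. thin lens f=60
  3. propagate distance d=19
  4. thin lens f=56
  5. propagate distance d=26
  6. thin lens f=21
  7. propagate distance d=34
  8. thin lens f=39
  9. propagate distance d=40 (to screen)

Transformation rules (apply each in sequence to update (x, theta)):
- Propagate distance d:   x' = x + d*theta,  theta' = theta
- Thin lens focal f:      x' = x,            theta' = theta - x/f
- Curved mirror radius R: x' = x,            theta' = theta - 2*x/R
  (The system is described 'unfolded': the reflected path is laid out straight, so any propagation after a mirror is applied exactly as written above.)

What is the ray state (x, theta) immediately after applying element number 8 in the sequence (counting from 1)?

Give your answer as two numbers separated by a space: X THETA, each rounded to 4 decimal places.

Answer: -2.8197 -0.0047

Derivation:
Initial: x=3.0000 theta=0.0000
After 1 (propagate distance d=33): x=3.0000 theta=0.0000
After 2 (thin lens f=60): x=3.0000 theta=-0.0500
After 3 (propagate distance d=19): x=2.0500 theta=-0.0500
After 4 (thin lens f=56): x=2.0500 theta=-97/1120 (≈-0.0866)
After 5 (propagate distance d=26): x=-113/560 (≈-0.2018) theta=-97/1120 (≈-0.0866)
After 6 (thin lens f=21): x=-113/560 (≈-0.2018) theta=-1811/23520 (≈-0.0770)
After 7 (propagate distance d=34): x=-829/294 (≈-2.8197) theta=-1811/23520 (≈-0.0770)
After 8 (thin lens f=39): x=-829/294 (≈-2.8197) theta=-4309/917280 (≈-0.0047)
Rounded to 4 decimal places: x = -2.8197, theta = -0.0047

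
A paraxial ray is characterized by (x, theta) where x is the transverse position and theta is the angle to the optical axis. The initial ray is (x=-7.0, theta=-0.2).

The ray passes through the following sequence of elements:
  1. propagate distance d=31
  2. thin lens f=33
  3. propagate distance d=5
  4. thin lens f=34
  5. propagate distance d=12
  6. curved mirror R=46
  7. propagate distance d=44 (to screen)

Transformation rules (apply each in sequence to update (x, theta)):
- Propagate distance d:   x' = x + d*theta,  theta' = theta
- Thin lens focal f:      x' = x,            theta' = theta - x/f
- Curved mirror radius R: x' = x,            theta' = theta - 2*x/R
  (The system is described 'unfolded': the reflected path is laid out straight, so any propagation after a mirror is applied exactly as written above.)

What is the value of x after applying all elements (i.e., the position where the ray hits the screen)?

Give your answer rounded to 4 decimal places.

Initial: x=-7.0000 theta=-0.2000
After 1 (propagate distance d=31): x=-13.2000 theta=-0.2000
After 2 (thin lens f=33): x=-13.2000 theta=0.2000
After 3 (propagate distance d=5): x=-12.2000 theta=0.2000
After 4 (thin lens f=34): x=-12.2000 theta=19/34 (≈0.5588)
After 5 (propagate distance d=12): x=-467/85 (≈-5.4941) theta=19/34 (≈0.5588)
After 6 (curved mirror R=46): x=-467/85 (≈-5.4941) theta=3119/3910 (≈0.7977)
After 7 (propagate distance d=44 (to screen)): x=57877/1955 (≈29.6046) theta=3119/3910 (≈0.7977)
Rounded to 4 decimal places: x = 29.6046

Answer: 29.6046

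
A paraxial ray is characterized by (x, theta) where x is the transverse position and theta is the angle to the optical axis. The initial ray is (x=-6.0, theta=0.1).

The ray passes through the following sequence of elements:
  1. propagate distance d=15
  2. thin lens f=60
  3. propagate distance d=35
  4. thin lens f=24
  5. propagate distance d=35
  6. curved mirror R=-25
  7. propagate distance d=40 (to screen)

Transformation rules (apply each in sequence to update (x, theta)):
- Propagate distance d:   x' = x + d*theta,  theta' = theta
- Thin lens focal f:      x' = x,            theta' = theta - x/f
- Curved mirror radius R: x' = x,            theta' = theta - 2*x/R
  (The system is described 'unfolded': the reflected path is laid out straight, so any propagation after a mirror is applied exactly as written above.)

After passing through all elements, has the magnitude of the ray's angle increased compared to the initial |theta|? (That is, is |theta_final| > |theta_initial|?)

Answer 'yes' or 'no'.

Initial: x=-6.0000 theta=0.1000
After 1 (propagate distance d=15): x=-4.5000 theta=0.1000
After 2 (thin lens f=60): x=-4.5000 theta=0.1750
After 3 (propagate distance d=35): x=1.6250 theta=0.1750
After 4 (thin lens f=24): x=1.6250 theta=103/960 (≈0.1073)
After 5 (propagate distance d=35): x=1033/192 (≈5.3802) theta=103/960 (≈0.1073)
After 6 (curved mirror R=-25): x=1033/192 (≈5.3802) theta=2581/4800 (≈0.5377)
After 7 (propagate distance d=40 (to screen)): x=25813/960 (≈26.8885) theta=2581/4800 (≈0.5377)
|theta_initial|=0.1000 |theta_final|=2581/4800 (≈0.5377) -> increased

Answer: yes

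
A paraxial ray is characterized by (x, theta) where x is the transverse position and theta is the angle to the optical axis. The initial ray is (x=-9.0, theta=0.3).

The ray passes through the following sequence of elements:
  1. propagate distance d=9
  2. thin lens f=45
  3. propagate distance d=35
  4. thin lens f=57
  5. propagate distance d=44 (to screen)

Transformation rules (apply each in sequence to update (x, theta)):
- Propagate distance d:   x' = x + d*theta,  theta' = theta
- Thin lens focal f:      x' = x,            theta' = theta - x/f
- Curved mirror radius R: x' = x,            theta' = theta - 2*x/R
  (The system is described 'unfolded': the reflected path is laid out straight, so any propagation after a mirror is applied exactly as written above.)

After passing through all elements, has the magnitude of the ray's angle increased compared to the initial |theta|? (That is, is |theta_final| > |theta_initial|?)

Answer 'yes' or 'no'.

Initial: x=-9.0000 theta=0.3000
After 1 (propagate distance d=9): x=-6.3000 theta=0.3000
After 2 (thin lens f=45): x=-6.3000 theta=0.4400
After 3 (propagate distance d=35): x=9.1000 theta=0.4400
After 4 (thin lens f=57): x=9.1000 theta=799/2850 (≈0.2804)
After 5 (propagate distance d=44 (to screen)): x=61091/2850 (≈21.4354) theta=799/2850 (≈0.2804)
|theta_initial|=0.3000 |theta_final|=799/2850 (≈0.2804) -> not increased

Answer: no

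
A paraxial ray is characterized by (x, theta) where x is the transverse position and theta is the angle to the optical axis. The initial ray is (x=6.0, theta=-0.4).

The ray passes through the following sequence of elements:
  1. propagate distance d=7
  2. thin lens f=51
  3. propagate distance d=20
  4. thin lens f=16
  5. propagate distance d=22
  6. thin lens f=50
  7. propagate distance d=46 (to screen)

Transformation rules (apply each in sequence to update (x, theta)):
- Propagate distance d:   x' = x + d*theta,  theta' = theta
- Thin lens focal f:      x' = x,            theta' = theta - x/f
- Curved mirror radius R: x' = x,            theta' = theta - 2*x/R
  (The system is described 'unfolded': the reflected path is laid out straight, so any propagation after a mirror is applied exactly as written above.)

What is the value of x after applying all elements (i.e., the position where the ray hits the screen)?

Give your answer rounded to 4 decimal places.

Initial: x=6.0000 theta=-0.4000
After 1 (propagate distance d=7): x=3.2000 theta=-0.4000
After 2 (thin lens f=51): x=3.2000 theta=-118/255 (≈-0.4627)
After 3 (propagate distance d=20): x=-1544/255 (≈-6.0549) theta=-118/255 (≈-0.4627)
After 4 (thin lens f=16): x=-1544/255 (≈-6.0549) theta=-43/510 (≈-0.0843)
After 5 (propagate distance d=22): x=-2017/255 (≈-7.9098) theta=-43/510 (≈-0.0843)
After 6 (thin lens f=50): x=-2017/255 (≈-7.9098) theta=157/2125 (≈0.0739)
After 7 (propagate distance d=46 (to screen)): x=-28759/6375 (≈-4.5112) theta=157/2125 (≈0.0739)
Rounded to 4 decimal places: x = -4.5112

Answer: -4.5112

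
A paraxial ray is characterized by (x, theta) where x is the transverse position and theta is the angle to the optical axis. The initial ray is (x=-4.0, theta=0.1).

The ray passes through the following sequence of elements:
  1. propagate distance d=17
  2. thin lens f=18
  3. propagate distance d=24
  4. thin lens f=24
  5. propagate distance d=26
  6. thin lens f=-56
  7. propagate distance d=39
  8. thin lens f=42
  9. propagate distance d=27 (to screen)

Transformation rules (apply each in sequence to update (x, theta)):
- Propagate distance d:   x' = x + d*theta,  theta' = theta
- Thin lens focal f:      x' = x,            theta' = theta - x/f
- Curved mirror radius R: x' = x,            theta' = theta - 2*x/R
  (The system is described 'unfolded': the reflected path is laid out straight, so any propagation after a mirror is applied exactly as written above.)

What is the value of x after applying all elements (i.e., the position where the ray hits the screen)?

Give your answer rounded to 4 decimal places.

Answer: 10.0786

Derivation:
Initial: x=-4.0000 theta=0.1000
After 1 (propagate distance d=17): x=-2.3000 theta=0.1000
After 2 (thin lens f=18): x=-2.3000 theta=41/180 (≈0.2278)
After 3 (propagate distance d=24): x=19/6 (≈3.1667) theta=41/180 (≈0.2278)
After 4 (thin lens f=24): x=19/6 (≈3.1667) theta=23/240 (≈0.0958)
After 5 (propagate distance d=26): x=679/120 (≈5.6583) theta=23/240 (≈0.0958)
After 6 (thin lens f=-56): x=679/120 (≈5.6583) theta=63/320 (≈0.1969)
After 7 (propagate distance d=39): x=12803/960 (≈13.3365) theta=63/320 (≈0.1969)
After 8 (thin lens f=42): x=12803/960 (≈13.3365) theta=-139/1152 (≈-0.1207)
After 9 (propagate distance d=27 (to screen)): x=19351/1920 (≈10.0786) theta=-139/1152 (≈-0.1207)
Rounded to 4 decimal places: x = 10.0786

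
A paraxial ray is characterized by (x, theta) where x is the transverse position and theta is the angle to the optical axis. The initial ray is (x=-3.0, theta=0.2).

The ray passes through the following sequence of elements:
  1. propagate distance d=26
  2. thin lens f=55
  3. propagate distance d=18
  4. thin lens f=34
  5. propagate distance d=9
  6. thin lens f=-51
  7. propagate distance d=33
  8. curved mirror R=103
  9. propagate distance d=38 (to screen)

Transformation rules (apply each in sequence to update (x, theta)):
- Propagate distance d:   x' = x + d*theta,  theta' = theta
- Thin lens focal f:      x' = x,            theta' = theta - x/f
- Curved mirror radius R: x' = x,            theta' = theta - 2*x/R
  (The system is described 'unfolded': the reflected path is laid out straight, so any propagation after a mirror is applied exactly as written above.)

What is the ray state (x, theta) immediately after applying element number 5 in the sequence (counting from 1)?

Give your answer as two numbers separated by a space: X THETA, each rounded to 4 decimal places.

Answer: 5.1753 0.0106

Derivation:
Initial: x=-3.0000 theta=0.2000
After 1 (propagate distance d=26): x=2.2000 theta=0.2000
After 2 (thin lens f=55): x=2.2000 theta=0.1600
After 3 (propagate distance d=18): x=5.0800 theta=0.1600
After 4 (thin lens f=34): x=5.0800 theta=9/850 (≈0.0106)
After 5 (propagate distance d=9): x=4399/850 (≈5.1753) theta=9/850 (≈0.0106)
Rounded to 4 decimal places: x = 5.1753, theta = 0.0106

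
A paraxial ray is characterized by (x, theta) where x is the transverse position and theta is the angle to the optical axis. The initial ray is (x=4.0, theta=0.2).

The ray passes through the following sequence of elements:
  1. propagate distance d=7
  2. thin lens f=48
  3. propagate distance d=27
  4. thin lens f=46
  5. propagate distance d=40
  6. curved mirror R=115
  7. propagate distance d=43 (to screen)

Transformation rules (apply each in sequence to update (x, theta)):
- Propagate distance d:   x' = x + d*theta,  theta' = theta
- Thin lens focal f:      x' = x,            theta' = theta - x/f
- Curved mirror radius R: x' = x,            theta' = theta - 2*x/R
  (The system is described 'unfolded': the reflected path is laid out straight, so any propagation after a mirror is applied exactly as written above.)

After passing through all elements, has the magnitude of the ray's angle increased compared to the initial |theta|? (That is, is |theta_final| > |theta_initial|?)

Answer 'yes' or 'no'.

Answer: no

Derivation:
Initial: x=4.0000 theta=0.2000
After 1 (propagate distance d=7): x=5.4000 theta=0.2000
After 2 (thin lens f=48): x=5.4000 theta=0.0875
After 3 (propagate distance d=27): x=7.7625 theta=0.0875
After 4 (thin lens f=46): x=7.7625 theta=-13/160 (≈-0.0813)
After 5 (propagate distance d=40): x=4.5125 theta=-13/160 (≈-0.0813)
After 6 (curved mirror R=115): x=4.5125 theta=-2939/18400 (≈-0.1597)
After 7 (propagate distance d=43 (to screen)): x=-43347/18400 (≈-2.3558) theta=-2939/18400 (≈-0.1597)
|theta_initial|=0.2000 |theta_final|=2939/18400 (≈0.1597) -> not increased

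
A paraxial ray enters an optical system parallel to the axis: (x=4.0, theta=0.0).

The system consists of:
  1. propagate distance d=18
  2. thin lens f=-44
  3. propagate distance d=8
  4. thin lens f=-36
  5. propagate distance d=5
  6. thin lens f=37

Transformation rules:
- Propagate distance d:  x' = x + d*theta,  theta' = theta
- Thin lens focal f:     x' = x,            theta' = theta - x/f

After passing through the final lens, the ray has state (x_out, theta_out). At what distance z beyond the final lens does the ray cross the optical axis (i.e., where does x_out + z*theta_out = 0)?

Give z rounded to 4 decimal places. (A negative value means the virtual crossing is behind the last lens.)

Answer: -90.6186

Derivation:
Initial: x=4.0000 theta=0.0000
After 1 (propagate distance d=18): x=4.0000 theta=0.0000
After 2 (thin lens f=-44): x=4.0000 theta=1/11 (≈0.0909)
After 3 (propagate distance d=8): x=52/11 (≈4.7273) theta=1/11 (≈0.0909)
After 4 (thin lens f=-36): x=52/11 (≈4.7273) theta=2/9 (≈0.2222)
After 5 (propagate distance d=5): x=578/99 (≈5.8384) theta=2/9 (≈0.2222)
After 6 (thin lens f=37): x=578/99 (≈5.8384) theta=236/3663 (≈0.0644)
z_focus = -x_out/theta_out = -(578/99)/(236/3663) = -10693/118 ≈ -90.6186
Rounded to 4 decimal places: z = -90.6186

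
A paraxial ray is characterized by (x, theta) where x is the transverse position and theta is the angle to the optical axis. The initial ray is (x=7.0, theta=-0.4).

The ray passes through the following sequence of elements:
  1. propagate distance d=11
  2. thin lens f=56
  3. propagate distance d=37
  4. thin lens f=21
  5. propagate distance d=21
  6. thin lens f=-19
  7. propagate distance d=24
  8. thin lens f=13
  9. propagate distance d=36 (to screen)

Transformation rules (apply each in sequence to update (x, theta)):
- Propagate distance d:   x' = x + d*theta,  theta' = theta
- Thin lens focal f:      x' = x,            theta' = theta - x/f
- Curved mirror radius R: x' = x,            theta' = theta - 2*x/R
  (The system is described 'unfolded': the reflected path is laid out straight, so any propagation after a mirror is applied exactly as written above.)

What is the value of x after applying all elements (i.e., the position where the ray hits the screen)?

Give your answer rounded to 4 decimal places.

Answer: 18.3770

Derivation:
Initial: x=7.0000 theta=-0.4000
After 1 (propagate distance d=11): x=2.6000 theta=-0.4000
After 2 (thin lens f=56): x=2.6000 theta=-25/56 (≈-0.4464)
After 3 (propagate distance d=37): x=-3897/280 (≈-13.9179) theta=-25/56 (≈-0.4464)
After 4 (thin lens f=21): x=-3897/280 (≈-13.9179) theta=53/245 (≈0.2163)
After 5 (propagate distance d=21): x=-9.3750 theta=53/245 (≈0.2163)
After 6 (thin lens f=-19): x=-9.3750 theta=-10319/37240 (≈-0.2771)
After 7 (propagate distance d=24): x=-596781/37240 (≈-16.0253) theta=-10319/37240 (≈-0.2771)
After 8 (thin lens f=13): x=-596781/37240 (≈-16.0253) theta=231317/242060 (≈0.9556)
After 9 (propagate distance d=36 (to screen)): x=1270953/69160 (≈18.3770) theta=231317/242060 (≈0.9556)
Rounded to 4 decimal places: x = 18.3770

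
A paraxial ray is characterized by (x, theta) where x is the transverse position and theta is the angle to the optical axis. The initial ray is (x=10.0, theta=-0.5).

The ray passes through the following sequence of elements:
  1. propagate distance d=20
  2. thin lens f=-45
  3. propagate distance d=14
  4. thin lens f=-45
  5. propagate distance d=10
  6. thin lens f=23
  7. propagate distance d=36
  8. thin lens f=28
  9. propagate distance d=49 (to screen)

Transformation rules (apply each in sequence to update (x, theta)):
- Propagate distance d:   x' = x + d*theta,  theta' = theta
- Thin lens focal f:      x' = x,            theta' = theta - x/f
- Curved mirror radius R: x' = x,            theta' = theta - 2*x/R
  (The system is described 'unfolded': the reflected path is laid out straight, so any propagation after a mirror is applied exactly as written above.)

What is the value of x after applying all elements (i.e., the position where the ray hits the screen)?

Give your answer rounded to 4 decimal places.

Initial: x=10.0000 theta=-0.5000
After 1 (propagate distance d=20): x=0.0000 theta=-0.5000
After 2 (thin lens f=-45): x=0.0000 theta=-0.5000
After 3 (propagate distance d=14): x=-7.0000 theta=-0.5000
After 4 (thin lens f=-45): x=-7.0000 theta=-59/90 (≈-0.6556)
After 5 (propagate distance d=10): x=-122/9 (≈-13.5556) theta=-59/90 (≈-0.6556)
After 6 (thin lens f=23): x=-122/9 (≈-13.5556) theta=-137/2070 (≈-0.0662)
After 7 (propagate distance d=36): x=-16496/1035 (≈-15.9382) theta=-137/2070 (≈-0.0662)
After 8 (thin lens f=28): x=-16496/1035 (≈-15.9382) theta=7289/14490 (≈0.5030)
After 9 (propagate distance d=49 (to screen)): x=18031/2070 (≈8.7106) theta=7289/14490 (≈0.5030)
Rounded to 4 decimal places: x = 8.7106

Answer: 8.7106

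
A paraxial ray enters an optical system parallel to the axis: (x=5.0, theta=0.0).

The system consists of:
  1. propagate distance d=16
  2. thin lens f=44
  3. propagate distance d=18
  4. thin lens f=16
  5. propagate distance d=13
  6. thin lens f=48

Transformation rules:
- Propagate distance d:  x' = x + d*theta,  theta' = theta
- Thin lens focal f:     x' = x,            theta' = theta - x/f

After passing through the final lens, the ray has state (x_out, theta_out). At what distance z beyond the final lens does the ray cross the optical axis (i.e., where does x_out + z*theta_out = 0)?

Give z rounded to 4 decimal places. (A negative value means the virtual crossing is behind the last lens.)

Initial: x=5.0000 theta=0.0000
After 1 (propagate distance d=16): x=5.0000 theta=0.0000
After 2 (thin lens f=44): x=5.0000 theta=-5/44 (≈-0.1136)
After 3 (propagate distance d=18): x=65/22 (≈2.9545) theta=-5/44 (≈-0.1136)
After 4 (thin lens f=16): x=65/22 (≈2.9545) theta=-105/352 (≈-0.2983)
After 5 (propagate distance d=13): x=-325/352 (≈-0.9233) theta=-105/352 (≈-0.2983)
After 6 (thin lens f=48): x=-325/352 (≈-0.9233) theta=-4715/16896 (≈-0.2791)
z_focus = -x_out/theta_out = -(-325/352)/(-4715/16896) = -3120/943 ≈ -3.3086
Rounded to 4 decimal places: z = -3.3086

Answer: -3.3086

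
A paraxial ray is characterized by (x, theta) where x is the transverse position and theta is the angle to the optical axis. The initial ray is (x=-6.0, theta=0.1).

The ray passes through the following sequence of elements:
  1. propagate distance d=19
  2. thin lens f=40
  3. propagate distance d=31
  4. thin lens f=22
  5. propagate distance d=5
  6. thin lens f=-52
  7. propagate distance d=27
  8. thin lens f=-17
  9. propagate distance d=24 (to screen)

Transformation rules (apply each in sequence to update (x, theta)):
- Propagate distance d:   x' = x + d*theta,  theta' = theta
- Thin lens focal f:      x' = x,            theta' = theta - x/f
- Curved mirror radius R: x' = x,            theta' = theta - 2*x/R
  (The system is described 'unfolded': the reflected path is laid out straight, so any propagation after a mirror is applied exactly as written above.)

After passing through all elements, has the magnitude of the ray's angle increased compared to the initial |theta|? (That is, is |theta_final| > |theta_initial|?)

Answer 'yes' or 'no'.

Answer: yes

Derivation:
Initial: x=-6.0000 theta=0.1000
After 1 (propagate distance d=19): x=-4.1000 theta=0.1000
After 2 (thin lens f=40): x=-4.1000 theta=0.2025
After 3 (propagate distance d=31): x=2.1775 theta=0.2025
After 4 (thin lens f=22): x=2.1775 theta=911/8800 (≈0.1035)
After 5 (propagate distance d=5): x=23717/8800 (≈2.6951) theta=911/8800 (≈0.1035)
After 6 (thin lens f=-52): x=23717/8800 (≈2.6951) theta=71089/457600 (≈0.1554)
After 7 (propagate distance d=27): x=3152687/457600 (≈6.8896) theta=71089/457600 (≈0.1554)
After 8 (thin lens f=-17): x=3152687/457600 (≈6.8896) theta=10903/19448 (≈0.5606)
After 9 (propagate distance d=24 (to screen)): x=158264479/7779200 (≈20.3446) theta=10903/19448 (≈0.5606)
|theta_initial|=0.1000 |theta_final|=10903/19448 (≈0.5606) -> increased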